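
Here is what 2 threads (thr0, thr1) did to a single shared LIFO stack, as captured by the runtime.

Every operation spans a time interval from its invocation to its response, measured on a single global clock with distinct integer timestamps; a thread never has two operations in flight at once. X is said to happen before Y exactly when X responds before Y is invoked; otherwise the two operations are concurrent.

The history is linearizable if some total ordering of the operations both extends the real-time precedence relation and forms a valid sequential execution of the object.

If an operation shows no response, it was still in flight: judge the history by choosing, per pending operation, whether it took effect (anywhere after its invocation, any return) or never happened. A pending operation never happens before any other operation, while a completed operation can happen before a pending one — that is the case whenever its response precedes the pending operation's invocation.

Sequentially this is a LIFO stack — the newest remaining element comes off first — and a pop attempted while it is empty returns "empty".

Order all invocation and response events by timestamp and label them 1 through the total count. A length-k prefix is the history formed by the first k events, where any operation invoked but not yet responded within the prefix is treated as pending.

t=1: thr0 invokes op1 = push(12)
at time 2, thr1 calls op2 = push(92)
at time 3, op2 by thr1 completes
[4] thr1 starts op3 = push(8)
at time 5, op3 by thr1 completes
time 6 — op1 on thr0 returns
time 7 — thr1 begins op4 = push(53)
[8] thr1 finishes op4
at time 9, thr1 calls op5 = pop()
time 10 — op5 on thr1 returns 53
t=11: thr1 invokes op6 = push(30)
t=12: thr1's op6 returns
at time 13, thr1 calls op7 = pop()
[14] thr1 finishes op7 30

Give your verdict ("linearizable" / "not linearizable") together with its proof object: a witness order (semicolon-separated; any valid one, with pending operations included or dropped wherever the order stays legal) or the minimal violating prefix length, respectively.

after step 1 (op1 push(12)): stack <12>
after step 2 (op2 push(92)): stack <12,92>
after step 3 (op3 push(8)): stack <12,92,8>
after step 4 (op4 push(53)): stack <12,92,8,53>
after step 5 (op5 pop() → 53): stack <12,92,8>
after step 6 (op6 push(30)): stack <12,92,8,30>
after step 7 (op7 pop() → 30): stack <12,92,8>

linearizable — witness: op1; op2; op3; op4; op5; op6; op7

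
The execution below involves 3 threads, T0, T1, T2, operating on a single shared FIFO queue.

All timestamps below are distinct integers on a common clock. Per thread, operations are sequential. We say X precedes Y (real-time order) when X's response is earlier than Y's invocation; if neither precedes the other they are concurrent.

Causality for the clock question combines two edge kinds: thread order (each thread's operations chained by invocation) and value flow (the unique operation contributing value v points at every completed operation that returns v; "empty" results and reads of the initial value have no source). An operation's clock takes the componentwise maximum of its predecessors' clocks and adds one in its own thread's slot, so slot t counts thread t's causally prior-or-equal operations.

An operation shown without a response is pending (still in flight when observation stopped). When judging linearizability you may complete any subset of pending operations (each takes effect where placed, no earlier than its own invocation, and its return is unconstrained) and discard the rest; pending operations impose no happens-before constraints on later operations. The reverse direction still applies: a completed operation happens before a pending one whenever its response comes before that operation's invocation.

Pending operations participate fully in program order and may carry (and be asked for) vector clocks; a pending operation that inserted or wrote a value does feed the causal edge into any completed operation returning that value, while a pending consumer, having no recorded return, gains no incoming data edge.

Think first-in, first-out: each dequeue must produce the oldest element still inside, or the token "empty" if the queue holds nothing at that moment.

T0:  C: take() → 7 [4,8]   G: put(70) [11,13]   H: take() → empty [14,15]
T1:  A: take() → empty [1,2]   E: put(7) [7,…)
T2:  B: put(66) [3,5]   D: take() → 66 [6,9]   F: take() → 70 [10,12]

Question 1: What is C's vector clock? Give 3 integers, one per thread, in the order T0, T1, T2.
no predecessors for B (invoked 3): T2 increments from zero → (0, 0, 1)
no predecessors for A (invoked 1): T1 increments from zero → (0, 1, 0)
D, invoked 6, takes VC(B)=(0, 0, 1) under max, adds 1 for T2 → (0, 0, 2)
E, invoked 7, takes VC(A)=(0, 1, 0) under max, adds 1 for T1 → (0, 2, 0)
C, invoked 4, takes VC(E)=(0, 2, 0) under max, adds 1 for T0 → (1, 2, 0)
G, invoked 11, takes VC(C)=(1, 2, 0) under max, adds 1 for T0 → (2, 2, 0)
H, invoked 14, takes VC(G)=(2, 2, 0) under max, adds 1 for T0 → (3, 2, 0)
F, invoked 10, takes VC(D)=(0, 0, 2), VC(G)=(2, 2, 0) under max, adds 1 for T2 → (2, 2, 3)
target: VC(C) = (1, 2, 0)

(1, 2, 0)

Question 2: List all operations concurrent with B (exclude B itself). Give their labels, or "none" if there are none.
overlap test against B [3,5]: concurrent iff the interval meets 3..5
A [1,2]: before
C [4,8]: concurrent
D [6,9]: after
E [7,…): after
F [10,12]: after
G [11,13]: after
H [14,15]: after

C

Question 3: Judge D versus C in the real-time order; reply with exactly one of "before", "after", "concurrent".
D spans [6,9], C spans [4,8]
the intervals overlap in both directions

concurrent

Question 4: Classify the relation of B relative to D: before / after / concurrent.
B spans [3,5], D spans [6,9]
resp(B)=5 < inv(D)=6

before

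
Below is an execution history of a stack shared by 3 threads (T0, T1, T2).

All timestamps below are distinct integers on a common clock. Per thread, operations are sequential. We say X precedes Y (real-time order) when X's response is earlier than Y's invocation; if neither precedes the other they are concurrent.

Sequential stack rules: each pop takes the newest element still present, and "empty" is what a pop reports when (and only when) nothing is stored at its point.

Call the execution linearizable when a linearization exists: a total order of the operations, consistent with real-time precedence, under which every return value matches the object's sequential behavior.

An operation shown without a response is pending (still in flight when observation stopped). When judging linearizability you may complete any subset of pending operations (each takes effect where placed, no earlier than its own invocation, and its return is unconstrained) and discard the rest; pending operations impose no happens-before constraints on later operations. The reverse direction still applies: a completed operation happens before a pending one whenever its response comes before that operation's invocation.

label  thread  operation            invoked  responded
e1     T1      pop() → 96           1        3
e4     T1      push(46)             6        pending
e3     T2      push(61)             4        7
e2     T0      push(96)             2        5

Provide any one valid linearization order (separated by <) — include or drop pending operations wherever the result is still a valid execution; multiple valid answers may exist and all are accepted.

e2 < e1 < e3

1. e2 push(96), leaving stack <96>
2. e1 pop() → 96, leaving stack <>
3. e3 push(61), leaving stack <61>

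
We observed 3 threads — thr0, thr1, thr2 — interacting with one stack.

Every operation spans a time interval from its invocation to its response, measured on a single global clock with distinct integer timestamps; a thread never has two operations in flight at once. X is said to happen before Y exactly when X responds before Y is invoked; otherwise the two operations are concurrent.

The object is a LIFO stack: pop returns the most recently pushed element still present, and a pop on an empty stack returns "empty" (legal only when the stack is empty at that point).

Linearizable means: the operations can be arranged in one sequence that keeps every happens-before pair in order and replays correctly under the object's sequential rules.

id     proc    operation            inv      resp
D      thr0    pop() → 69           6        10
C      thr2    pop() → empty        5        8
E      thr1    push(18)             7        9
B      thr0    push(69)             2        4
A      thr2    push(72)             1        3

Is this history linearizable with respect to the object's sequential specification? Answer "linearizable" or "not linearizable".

not linearizable

the violation lands at event 8, C's response at time 8: events 1..7 linearize, events 1..8 do not
real-time-consistent orders of the 3 completed operations: 2 — all fail the stack replay
no completion choice of the 2 pending operations (D, E) rescues it — every subset was tried
e.g. A, B, C (pending dropped): illegal at step 3, since C pop() → empty cannot apply there
e.g. B, A, C (pending dropped): illegal at step 3, since C pop() → empty cannot apply there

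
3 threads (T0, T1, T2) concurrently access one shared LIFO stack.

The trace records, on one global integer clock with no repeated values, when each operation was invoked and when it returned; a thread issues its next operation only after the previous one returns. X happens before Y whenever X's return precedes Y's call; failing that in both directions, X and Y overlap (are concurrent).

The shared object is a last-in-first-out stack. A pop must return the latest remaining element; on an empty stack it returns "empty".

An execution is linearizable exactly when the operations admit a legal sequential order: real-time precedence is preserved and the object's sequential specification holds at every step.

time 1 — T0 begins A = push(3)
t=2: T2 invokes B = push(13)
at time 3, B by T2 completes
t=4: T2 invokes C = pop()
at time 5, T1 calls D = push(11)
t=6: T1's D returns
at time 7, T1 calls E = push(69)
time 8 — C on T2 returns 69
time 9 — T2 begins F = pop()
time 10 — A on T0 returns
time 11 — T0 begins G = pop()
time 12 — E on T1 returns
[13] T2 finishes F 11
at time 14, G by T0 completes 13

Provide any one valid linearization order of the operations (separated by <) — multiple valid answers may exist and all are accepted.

after step 1 (A push(3)): stack <3>
after step 2 (B push(13)): stack <3,13>
after step 3 (D push(11)): stack <3,13,11>
after step 4 (E push(69)): stack <3,13,11,69>
after step 5 (C pop() → 69): stack <3,13,11>
after step 6 (F pop() → 11): stack <3,13>
after step 7 (G pop() → 13): stack <3>

A < B < D < E < C < F < G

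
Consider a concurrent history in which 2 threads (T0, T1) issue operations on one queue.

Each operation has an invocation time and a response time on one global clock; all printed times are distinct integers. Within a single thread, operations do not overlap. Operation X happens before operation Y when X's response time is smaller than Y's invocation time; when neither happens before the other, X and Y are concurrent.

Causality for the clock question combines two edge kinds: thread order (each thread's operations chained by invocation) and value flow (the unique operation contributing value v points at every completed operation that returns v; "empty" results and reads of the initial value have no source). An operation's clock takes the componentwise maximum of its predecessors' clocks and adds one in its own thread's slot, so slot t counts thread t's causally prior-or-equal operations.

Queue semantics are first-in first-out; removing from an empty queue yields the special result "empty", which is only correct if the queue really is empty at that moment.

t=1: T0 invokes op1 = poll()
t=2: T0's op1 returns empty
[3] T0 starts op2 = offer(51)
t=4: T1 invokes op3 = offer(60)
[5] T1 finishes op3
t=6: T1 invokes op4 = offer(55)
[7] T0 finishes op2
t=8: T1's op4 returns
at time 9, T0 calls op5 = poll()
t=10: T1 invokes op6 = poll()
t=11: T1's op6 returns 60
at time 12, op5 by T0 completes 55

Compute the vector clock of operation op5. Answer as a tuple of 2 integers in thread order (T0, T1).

no predecessors for op3 (invoked 4): T1 increments from zero → (0, 1)
no predecessors for op1 (invoked 1): T0 increments from zero → (1, 0)
op4, invoked 6, takes VC(op3)=(0, 1) under max, adds 1 for T1 → (0, 2)
op2, invoked 3, takes VC(op1)=(1, 0) under max, adds 1 for T0 → (2, 0)
op6, invoked 10, takes VC(op3)=(0, 1), VC(op4)=(0, 2) under max, adds 1 for T1 → (0, 3)
op5, invoked 9, takes VC(op2)=(2, 0), VC(op4)=(0, 2) under max, adds 1 for T0 → (3, 2)
target: VC(op5) = (3, 2)

(3, 2)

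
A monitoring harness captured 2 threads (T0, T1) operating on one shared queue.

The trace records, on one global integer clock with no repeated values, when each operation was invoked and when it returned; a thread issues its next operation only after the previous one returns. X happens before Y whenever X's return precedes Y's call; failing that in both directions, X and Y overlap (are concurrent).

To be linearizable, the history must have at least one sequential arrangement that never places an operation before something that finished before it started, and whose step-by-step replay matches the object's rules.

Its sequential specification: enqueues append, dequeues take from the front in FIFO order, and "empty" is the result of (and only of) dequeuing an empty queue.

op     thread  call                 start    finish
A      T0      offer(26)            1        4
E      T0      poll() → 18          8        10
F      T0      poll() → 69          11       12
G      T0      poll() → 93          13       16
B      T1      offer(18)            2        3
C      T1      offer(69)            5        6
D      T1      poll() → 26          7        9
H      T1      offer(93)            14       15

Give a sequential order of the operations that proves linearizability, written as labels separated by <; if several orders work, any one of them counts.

A < B < C < D < E < F < H < G

after step 1 (A offer(26)): queue <26>
after step 2 (B offer(18)): queue <26,18>
after step 3 (C offer(69)): queue <26,18,69>
after step 4 (D poll() → 26): queue <18,69>
after step 5 (E poll() → 18): queue <69>
after step 6 (F poll() → 69): queue <>
after step 7 (H offer(93)): queue <93>
after step 8 (G poll() → 93): queue <>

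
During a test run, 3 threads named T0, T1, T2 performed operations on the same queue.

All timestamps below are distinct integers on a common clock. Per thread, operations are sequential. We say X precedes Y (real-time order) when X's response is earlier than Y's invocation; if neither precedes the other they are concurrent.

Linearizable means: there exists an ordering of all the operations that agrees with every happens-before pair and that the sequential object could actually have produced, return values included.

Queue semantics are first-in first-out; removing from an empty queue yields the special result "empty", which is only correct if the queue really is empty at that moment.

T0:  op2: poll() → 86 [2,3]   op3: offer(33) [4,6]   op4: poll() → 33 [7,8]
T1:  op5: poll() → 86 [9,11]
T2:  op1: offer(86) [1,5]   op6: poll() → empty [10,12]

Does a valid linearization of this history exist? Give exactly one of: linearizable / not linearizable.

the violation lands at event 11, op5's response at time 11: events 1..10 linearize, events 1..11 do not
real-time-consistent orders of the 5 completed operations: 3 — all fail the queue replay
no completion choice of the 1 pending operation (op6) rescues it — every subset was tried
sample order op1, op2, op3, op4, op5 (pending dropped) stalls at step 5 — op5 poll() → 86 has no legal effect
sample order op2, op1, op3, op4, op5 (pending dropped) stalls at step 1 — op2 poll() → 86 has no legal effect

not linearizable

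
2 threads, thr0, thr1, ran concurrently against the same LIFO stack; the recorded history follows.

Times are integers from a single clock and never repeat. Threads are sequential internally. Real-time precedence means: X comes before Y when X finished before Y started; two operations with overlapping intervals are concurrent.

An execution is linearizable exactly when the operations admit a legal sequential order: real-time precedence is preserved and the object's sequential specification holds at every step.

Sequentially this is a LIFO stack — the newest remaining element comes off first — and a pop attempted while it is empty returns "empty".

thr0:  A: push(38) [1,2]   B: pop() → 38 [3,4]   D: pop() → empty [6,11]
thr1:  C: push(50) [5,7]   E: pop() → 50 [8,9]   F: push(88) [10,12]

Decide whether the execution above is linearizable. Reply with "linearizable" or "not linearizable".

linearizable

a witness: A, B, C, E, D, F
1. A push(38), leaving stack <38>
2. B pop() → 38, leaving stack <>
3. C push(50), leaving stack <50>
4. E pop() → 50, leaving stack <>
5. D pop() → empty, leaving stack <>
6. F push(88), leaving stack <88>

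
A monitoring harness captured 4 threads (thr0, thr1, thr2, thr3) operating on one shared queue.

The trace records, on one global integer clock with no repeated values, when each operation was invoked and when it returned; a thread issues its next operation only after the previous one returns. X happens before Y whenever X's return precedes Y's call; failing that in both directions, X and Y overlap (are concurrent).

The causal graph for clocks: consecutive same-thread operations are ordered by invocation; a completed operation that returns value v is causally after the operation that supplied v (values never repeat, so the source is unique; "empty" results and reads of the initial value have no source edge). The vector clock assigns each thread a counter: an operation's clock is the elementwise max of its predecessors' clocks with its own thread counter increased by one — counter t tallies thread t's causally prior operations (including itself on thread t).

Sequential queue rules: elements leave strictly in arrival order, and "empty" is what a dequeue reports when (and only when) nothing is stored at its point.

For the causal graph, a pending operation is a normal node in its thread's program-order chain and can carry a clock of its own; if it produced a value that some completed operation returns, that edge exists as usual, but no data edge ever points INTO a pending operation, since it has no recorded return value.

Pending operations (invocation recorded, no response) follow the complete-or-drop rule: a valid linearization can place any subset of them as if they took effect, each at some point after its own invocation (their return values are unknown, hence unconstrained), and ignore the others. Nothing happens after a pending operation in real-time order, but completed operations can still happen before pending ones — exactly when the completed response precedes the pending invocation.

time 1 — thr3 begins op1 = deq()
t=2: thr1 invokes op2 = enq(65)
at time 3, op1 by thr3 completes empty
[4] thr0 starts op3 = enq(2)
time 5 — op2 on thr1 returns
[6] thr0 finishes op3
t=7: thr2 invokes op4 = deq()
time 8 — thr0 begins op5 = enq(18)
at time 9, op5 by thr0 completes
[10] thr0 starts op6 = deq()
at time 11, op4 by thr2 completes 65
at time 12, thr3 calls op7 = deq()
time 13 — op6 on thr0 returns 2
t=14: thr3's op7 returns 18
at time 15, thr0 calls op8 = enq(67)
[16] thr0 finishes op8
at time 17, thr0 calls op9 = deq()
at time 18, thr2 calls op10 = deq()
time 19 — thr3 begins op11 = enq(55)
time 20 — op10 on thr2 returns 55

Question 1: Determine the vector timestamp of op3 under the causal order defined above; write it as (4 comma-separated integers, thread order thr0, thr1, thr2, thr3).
(1, 0, 0, 0)

invoked at 1, op1 has no predecessors; its own thr3 bump gives (0, 0, 0, 1)
invoked at 2, op2 has no predecessors; its own thr1 bump gives (0, 1, 0, 0)
invoked at 4, op3 has no predecessors; its own thr0 bump gives (1, 0, 0, 0)
from VC(op2)=(0, 1, 0, 0), op4 (invoked 7) maxes components and bumps thr2 → (0, 1, 1, 0)
from VC(op3)=(1, 0, 0, 0), op5 (invoked 8) maxes components and bumps thr0 → (2, 0, 0, 0)
from VC(op3)=(1, 0, 0, 0), VC(op5)=(2, 0, 0, 0), op6 (invoked 10) maxes components and bumps thr0 → (3, 0, 0, 0)
from VC(op1)=(0, 0, 0, 1), VC(op5)=(2, 0, 0, 0), op7 (invoked 12) maxes components and bumps thr3 → (2, 0, 0, 2)
from VC(op6)=(3, 0, 0, 0), op8 (invoked 15) maxes components and bumps thr0 → (4, 0, 0, 0)
from VC(op7)=(2, 0, 0, 2), op11 (invoked 19) maxes components and bumps thr3 → (2, 0, 0, 3)
from VC(op8)=(4, 0, 0, 0), op9 (invoked 17) maxes components and bumps thr0 → (5, 0, 0, 0)
from VC(op4)=(0, 1, 1, 0), VC(op11)=(2, 0, 0, 3), op10 (invoked 18) maxes components and bumps thr2 → (2, 1, 2, 3)
target: VC(op3) = (1, 0, 0, 0)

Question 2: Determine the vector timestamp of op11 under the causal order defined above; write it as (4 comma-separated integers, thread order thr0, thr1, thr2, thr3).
(2, 0, 0, 3)

no predecessors for op1 (invoked 1): thr3 increments from zero → (0, 0, 0, 1)
no predecessors for op2 (invoked 2): thr1 increments from zero → (0, 1, 0, 0)
no predecessors for op3 (invoked 4): thr0 increments from zero → (1, 0, 0, 0)
op4, invoked 7, takes VC(op2)=(0, 1, 0, 0) under max, adds 1 for thr2 → (0, 1, 1, 0)
op5, invoked 8, takes VC(op3)=(1, 0, 0, 0) under max, adds 1 for thr0 → (2, 0, 0, 0)
op6, invoked 10, takes VC(op3)=(1, 0, 0, 0), VC(op5)=(2, 0, 0, 0) under max, adds 1 for thr0 → (3, 0, 0, 0)
op7, invoked 12, takes VC(op1)=(0, 0, 0, 1), VC(op5)=(2, 0, 0, 0) under max, adds 1 for thr3 → (2, 0, 0, 2)
op8, invoked 15, takes VC(op6)=(3, 0, 0, 0) under max, adds 1 for thr0 → (4, 0, 0, 0)
op11, invoked 19, takes VC(op7)=(2, 0, 0, 2) under max, adds 1 for thr3 → (2, 0, 0, 3)
op9, invoked 17, takes VC(op8)=(4, 0, 0, 0) under max, adds 1 for thr0 → (5, 0, 0, 0)
op10, invoked 18, takes VC(op4)=(0, 1, 1, 0), VC(op11)=(2, 0, 0, 3) under max, adds 1 for thr2 → (2, 1, 2, 3)
target: VC(op11) = (2, 0, 0, 3)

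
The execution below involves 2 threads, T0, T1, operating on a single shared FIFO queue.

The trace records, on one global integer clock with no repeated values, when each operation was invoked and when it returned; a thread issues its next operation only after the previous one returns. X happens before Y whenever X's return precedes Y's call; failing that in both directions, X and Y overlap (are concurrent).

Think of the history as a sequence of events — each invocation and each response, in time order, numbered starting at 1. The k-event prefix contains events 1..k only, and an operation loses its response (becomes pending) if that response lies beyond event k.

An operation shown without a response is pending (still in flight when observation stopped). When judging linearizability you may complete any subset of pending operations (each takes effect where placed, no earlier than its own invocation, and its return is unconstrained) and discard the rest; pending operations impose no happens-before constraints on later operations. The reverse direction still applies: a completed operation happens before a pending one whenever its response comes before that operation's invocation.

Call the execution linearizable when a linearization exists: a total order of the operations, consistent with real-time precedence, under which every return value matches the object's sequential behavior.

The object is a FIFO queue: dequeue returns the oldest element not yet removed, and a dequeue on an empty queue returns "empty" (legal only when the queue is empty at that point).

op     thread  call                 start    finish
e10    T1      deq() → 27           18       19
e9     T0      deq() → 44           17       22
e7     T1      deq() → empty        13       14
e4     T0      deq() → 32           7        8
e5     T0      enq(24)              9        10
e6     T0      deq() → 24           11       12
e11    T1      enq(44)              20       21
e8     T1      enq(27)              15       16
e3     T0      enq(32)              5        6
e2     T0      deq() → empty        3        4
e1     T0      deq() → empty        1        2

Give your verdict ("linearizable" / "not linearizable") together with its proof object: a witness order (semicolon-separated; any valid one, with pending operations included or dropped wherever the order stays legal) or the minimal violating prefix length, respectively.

linearizable — witness: e1; e2; e3; e4; e5; e6; e7; e8; e10; e11; e9

after step 1 (e1 deq() → empty): queue <>
after step 2 (e2 deq() → empty): queue <>
after step 3 (e3 enq(32)): queue <32>
after step 4 (e4 deq() → 32): queue <>
after step 5 (e5 enq(24)): queue <24>
after step 6 (e6 deq() → 24): queue <>
after step 7 (e7 deq() → empty): queue <>
after step 8 (e8 enq(27)): queue <27>
after step 9 (e10 deq() → 27): queue <>
after step 10 (e11 enq(44)): queue <44>
after step 11 (e9 deq() → 44): queue <>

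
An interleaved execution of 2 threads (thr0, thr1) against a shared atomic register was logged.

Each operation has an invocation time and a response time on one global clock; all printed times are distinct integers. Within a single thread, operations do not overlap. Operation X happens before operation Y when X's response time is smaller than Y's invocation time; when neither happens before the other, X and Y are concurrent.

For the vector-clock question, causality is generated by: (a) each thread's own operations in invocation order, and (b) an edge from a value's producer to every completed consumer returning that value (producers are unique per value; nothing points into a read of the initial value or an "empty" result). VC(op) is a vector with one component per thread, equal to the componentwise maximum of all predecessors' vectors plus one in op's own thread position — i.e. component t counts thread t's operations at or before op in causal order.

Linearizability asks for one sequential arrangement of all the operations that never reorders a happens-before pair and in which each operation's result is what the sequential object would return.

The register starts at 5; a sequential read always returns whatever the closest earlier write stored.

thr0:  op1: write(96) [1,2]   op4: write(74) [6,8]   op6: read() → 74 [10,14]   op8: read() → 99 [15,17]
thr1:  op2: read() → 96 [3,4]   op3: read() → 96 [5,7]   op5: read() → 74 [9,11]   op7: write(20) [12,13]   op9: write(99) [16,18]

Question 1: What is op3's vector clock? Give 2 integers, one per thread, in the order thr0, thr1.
(1, 2)

invoked at 1, op1 has no predecessors; its own thr0 bump gives (1, 0)
invoked at 3, op2 merges VC(op1)=(1, 0) and bumps thr1's slot → (1, 1)
invoked at 6, op4 merges VC(op1)=(1, 0) and bumps thr0's slot → (2, 0)
invoked at 5, op3 merges VC(op1)=(1, 0), VC(op2)=(1, 1) and bumps thr1's slot → (1, 2)
invoked at 10, op6 merges VC(op4)=(2, 0) and bumps thr0's slot → (3, 0)
invoked at 9, op5 merges VC(op3)=(1, 2), VC(op4)=(2, 0) and bumps thr1's slot → (2, 3)
invoked at 12, op7 merges VC(op5)=(2, 3) and bumps thr1's slot → (2, 4)
invoked at 16, op9 merges VC(op7)=(2, 4) and bumps thr1's slot → (2, 5)
invoked at 15, op8 merges VC(op6)=(3, 0), VC(op9)=(2, 5) and bumps thr0's slot → (4, 5)
target: VC(op3) = (1, 2)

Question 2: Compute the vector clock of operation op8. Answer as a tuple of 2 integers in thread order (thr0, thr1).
(4, 5)

op1, invoked 1, has no incoming edges; only thr0's bump applies → (1, 0)
VC(op2, invoked at 3): max of VC(op1)=(1, 0), then +1 on thread thr1 → (1, 1)
VC(op4, invoked at 6): max of VC(op1)=(1, 0), then +1 on thread thr0 → (2, 0)
VC(op3, invoked at 5): max of VC(op1)=(1, 0), VC(op2)=(1, 1), then +1 on thread thr1 → (1, 2)
VC(op6, invoked at 10): max of VC(op4)=(2, 0), then +1 on thread thr0 → (3, 0)
VC(op5, invoked at 9): max of VC(op3)=(1, 2), VC(op4)=(2, 0), then +1 on thread thr1 → (2, 3)
VC(op7, invoked at 12): max of VC(op5)=(2, 3), then +1 on thread thr1 → (2, 4)
VC(op9, invoked at 16): max of VC(op7)=(2, 4), then +1 on thread thr1 → (2, 5)
VC(op8, invoked at 15): max of VC(op6)=(3, 0), VC(op9)=(2, 5), then +1 on thread thr0 → (4, 5)
target: VC(op8) = (4, 5)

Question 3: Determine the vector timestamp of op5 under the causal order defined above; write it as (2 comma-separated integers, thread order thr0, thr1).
(2, 3)

op1 (invocation 1): nothing precedes it; thr0's component alone gives (1, 0)
op2 (invocation 3): componentwise max over VC(op1)=(1, 0), +1 at thr1, giving (1, 1)
op4 (invocation 6): componentwise max over VC(op1)=(1, 0), +1 at thr0, giving (2, 0)
op3 (invocation 5): componentwise max over VC(op1)=(1, 0), VC(op2)=(1, 1), +1 at thr1, giving (1, 2)
op6 (invocation 10): componentwise max over VC(op4)=(2, 0), +1 at thr0, giving (3, 0)
op5 (invocation 9): componentwise max over VC(op3)=(1, 2), VC(op4)=(2, 0), +1 at thr1, giving (2, 3)
op7 (invocation 12): componentwise max over VC(op5)=(2, 3), +1 at thr1, giving (2, 4)
op9 (invocation 16): componentwise max over VC(op7)=(2, 4), +1 at thr1, giving (2, 5)
op8 (invocation 15): componentwise max over VC(op6)=(3, 0), VC(op9)=(2, 5), +1 at thr0, giving (4, 5)
target: VC(op5) = (2, 3)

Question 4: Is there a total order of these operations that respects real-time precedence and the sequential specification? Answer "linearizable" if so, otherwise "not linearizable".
linearizable

a witness: op1, op2, op3, op4, op5, op6, op7, op9, op8
1. op1 write(96), leaving value 96
2. op2 read() → 96, leaving value 96
3. op3 read() → 96, leaving value 96
4. op4 write(74), leaving value 74
5. op5 read() → 74, leaving value 74
6. op6 read() → 74, leaving value 74
7. op7 write(20), leaving value 20
8. op9 write(99), leaving value 99
9. op8 read() → 99, leaving value 99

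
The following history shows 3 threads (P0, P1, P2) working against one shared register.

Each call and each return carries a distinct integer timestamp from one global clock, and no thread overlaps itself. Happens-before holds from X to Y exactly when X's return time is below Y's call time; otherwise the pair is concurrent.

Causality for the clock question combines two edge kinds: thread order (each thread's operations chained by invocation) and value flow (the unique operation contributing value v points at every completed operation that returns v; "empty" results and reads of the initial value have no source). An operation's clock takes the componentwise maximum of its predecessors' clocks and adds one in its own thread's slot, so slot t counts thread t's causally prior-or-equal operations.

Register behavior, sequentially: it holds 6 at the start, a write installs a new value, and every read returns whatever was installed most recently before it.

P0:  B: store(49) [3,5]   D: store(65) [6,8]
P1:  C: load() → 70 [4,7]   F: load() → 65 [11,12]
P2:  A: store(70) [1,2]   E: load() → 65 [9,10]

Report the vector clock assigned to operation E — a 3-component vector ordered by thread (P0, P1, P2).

A (invocation 1): nothing precedes it; P2's component alone gives (0, 0, 1)
B (invocation 3): nothing precedes it; P0's component alone gives (1, 0, 0)
C (invocation 4): componentwise max over VC(A)=(0, 0, 1), +1 at P1, giving (0, 1, 1)
D (invocation 6): componentwise max over VC(B)=(1, 0, 0), +1 at P0, giving (2, 0, 0)
E (invocation 9): componentwise max over VC(A)=(0, 0, 1), VC(D)=(2, 0, 0), +1 at P2, giving (2, 0, 2)
F (invocation 11): componentwise max over VC(C)=(0, 1, 1), VC(D)=(2, 0, 0), +1 at P1, giving (2, 2, 1)
target: VC(E) = (2, 0, 2)

(2, 0, 2)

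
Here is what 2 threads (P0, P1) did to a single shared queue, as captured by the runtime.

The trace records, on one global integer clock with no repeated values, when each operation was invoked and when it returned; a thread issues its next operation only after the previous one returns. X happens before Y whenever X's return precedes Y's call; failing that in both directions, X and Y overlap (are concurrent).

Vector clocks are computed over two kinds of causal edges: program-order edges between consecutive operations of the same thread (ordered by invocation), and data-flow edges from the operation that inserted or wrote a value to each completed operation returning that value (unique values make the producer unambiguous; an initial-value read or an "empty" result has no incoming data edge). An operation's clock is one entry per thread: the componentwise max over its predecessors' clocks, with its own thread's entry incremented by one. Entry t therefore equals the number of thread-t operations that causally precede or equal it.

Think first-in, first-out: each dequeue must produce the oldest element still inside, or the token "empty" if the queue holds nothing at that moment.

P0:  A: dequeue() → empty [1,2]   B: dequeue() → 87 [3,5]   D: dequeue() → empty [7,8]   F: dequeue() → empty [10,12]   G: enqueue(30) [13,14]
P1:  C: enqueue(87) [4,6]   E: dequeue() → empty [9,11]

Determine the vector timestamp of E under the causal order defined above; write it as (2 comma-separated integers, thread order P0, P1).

invoked at 4, C has no predecessors; its own P1 bump gives (0, 1)
invoked at 1, A has no predecessors; its own P0 bump gives (1, 0)
E, invoked 9, takes VC(C)=(0, 1) under max, adds 1 for P1 → (0, 2)
B, invoked 3, takes VC(A)=(1, 0), VC(C)=(0, 1) under max, adds 1 for P0 → (2, 1)
D, invoked 7, takes VC(B)=(2, 1) under max, adds 1 for P0 → (3, 1)
F, invoked 10, takes VC(D)=(3, 1) under max, adds 1 for P0 → (4, 1)
G, invoked 13, takes VC(F)=(4, 1) under max, adds 1 for P0 → (5, 1)
target: VC(E) = (0, 2)

(0, 2)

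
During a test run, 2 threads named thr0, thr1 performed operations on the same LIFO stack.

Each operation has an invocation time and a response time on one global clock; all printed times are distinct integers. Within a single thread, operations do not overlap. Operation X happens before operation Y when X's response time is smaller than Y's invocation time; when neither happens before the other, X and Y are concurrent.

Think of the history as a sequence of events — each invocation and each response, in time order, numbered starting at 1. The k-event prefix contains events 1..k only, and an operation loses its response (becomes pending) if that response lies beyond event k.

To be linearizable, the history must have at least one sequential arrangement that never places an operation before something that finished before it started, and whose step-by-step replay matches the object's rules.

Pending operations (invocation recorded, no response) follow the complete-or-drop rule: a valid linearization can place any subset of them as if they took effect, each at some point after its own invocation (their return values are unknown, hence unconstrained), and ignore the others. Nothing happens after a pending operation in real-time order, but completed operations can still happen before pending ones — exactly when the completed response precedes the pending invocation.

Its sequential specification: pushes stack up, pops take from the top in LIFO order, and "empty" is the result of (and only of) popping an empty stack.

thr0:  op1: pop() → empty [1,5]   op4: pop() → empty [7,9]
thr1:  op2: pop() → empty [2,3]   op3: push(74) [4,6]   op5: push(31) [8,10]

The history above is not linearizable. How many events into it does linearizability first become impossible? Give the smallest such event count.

9

events 1..8 are linearizable; a witness order is op1, op2, op3:
after step 1 (op1 pop() → empty): stack <>
after step 2 (op2 pop() → empty): stack <>
after step 3 (op3 push(74)): stack <74>
adding event 9 (op4 responds at 9) leaves no legal real-time order
no escape via the 1 pending operation (op5): every completion choice fails
for example op1, op2, op3, op4 (pending dropped) fails at step 4: op4 pop() → empty is not legal there
for example op2, op1, op3, op4 (pending dropped) fails at step 4: op4 pop() → empty is not legal there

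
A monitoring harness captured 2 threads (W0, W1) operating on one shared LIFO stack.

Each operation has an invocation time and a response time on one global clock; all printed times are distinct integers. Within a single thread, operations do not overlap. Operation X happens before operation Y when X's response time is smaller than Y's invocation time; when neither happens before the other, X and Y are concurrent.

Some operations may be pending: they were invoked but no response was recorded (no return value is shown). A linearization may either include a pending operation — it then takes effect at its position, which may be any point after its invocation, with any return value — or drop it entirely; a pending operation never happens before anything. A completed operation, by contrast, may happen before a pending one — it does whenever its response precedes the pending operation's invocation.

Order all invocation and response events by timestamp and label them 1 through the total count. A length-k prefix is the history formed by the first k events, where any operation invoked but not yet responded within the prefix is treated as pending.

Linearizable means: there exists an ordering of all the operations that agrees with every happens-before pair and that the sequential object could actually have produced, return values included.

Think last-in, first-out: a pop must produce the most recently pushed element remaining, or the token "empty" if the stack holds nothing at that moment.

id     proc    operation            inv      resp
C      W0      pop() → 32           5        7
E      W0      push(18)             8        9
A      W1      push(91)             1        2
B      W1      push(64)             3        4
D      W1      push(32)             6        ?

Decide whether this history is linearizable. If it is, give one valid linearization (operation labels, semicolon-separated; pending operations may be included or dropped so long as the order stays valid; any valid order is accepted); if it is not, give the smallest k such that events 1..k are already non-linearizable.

after step 1 (A push(91)): stack <91>
after step 2 (B push(64)): stack <91,64>
after step 3 (D push(32) (pending, included)): stack <91,64,32>
after step 4 (C pop() → 32): stack <91,64>
after step 5 (E push(18)): stack <91,64,18>

linearizable — witness: A; B; D; C; E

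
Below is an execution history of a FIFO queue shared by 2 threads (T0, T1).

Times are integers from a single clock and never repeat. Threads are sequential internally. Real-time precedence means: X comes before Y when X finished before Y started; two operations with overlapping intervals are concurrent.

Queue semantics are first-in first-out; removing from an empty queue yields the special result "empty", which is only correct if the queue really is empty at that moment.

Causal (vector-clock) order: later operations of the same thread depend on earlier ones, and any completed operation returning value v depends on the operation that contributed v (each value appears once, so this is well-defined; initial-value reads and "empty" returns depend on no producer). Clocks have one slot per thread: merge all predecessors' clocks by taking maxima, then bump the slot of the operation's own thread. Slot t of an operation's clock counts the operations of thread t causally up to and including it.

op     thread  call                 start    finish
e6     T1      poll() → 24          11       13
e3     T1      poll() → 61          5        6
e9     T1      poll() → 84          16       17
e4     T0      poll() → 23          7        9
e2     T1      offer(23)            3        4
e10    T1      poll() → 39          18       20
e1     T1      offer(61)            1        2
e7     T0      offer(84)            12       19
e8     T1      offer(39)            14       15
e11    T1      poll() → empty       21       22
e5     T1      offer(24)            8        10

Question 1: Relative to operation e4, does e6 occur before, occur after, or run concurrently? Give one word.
Answer: after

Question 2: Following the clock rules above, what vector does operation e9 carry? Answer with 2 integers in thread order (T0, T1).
Answer: (2, 7)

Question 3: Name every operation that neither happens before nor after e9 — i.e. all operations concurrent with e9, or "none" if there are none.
Answer: e7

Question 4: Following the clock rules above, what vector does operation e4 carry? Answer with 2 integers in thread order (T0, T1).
Answer: (1, 2)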